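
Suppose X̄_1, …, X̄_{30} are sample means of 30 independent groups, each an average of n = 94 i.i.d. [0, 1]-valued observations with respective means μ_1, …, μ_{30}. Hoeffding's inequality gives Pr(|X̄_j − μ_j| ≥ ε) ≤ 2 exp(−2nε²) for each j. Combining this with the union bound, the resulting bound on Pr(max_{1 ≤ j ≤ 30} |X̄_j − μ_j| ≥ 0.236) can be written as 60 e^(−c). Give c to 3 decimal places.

Union bound over the 30 events: Pr(max_{1 ≤ j ≤ 30} |X̄_j − μ_j| ≥ 0.236) ≤ 30·2·exp(−2nε²) = 60 exp(−2·94·0.236²).
So c = 2·94·0.236² = 10.4708.

10.471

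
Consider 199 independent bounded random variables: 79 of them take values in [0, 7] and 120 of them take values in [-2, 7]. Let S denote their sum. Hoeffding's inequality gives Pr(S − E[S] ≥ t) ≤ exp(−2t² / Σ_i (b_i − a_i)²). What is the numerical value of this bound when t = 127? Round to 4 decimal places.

Σ(b_i − a_i)² = 79·7² + 120·9² = 13591.
Exponent = 2·127² / 13591 = 2.37348.
Bound = exp(−2.37348) = 0.09316.

0.0932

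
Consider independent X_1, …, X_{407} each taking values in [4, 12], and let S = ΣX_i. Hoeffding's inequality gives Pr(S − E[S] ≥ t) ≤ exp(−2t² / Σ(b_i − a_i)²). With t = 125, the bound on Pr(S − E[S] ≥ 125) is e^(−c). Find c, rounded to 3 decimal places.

1.200

Σ(b_i − a_i)² = 407·(8)² = 26048.
c = 2t²/26048 = 2·125²/26048 = 1.1997.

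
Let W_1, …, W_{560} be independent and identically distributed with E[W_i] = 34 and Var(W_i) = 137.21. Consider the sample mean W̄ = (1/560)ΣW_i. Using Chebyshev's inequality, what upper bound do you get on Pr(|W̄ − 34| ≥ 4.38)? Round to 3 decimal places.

Var(W̄) = Var(W_i)/n = 137.21/560 = 0.24502.
Chebyshev: Pr(|W̄ − 34| ≥ 4.38) ≤ Var(W̄)/(4.38)² = 137.21/(560·4.38²) = 0.0128.

0.013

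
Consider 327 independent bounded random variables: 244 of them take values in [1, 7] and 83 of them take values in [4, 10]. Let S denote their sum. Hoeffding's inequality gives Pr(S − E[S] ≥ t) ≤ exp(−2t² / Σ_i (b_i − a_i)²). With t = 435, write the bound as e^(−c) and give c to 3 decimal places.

32.148

Σ(b_i − a_i)² = 244·6² + 83·6² = 11772.
c = 2t² / 11772 = 2·435² / 11772 = 32.1483.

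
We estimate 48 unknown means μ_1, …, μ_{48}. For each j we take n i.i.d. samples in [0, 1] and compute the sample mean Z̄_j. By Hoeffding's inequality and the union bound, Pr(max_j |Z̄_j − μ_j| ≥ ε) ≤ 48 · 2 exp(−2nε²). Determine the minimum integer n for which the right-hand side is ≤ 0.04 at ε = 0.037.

2843

Need 2·48·exp(−2nε²) ≤ 0.04, i.e. exp(−2nε²) ≤ 0.04/96.
So 2nε² ≥ ln(96/0.04) = 7.783224.
Hence n ≥ 7.783224/(2·0.037²) = 2842.668.
The smallest integer n is 2843.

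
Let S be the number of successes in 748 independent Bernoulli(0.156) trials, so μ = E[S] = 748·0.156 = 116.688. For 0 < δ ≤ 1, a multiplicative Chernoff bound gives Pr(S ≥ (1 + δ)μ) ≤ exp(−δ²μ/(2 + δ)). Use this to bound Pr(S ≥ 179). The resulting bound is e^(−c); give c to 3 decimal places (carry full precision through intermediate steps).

13.131

Write 179 = (1 + δ)μ, so δ = 179/116.688 − 1 = 0.5340052…
Then the exponent is δ²μ/(2 + δ) = (179 − μ)² / (μ·(2 + δ)) = 13.131359.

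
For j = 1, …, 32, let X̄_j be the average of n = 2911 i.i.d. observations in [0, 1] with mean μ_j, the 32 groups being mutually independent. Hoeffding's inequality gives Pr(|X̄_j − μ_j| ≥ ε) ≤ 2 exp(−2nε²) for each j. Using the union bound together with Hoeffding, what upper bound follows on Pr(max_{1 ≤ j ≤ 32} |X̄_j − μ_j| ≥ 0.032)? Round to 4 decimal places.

Per-experiment Hoeffding bound: 2·exp(−2·2911·0.032²) = 2·exp(−5.96173) = 0.0051509.
Union bound over 32 events: 32·0.0051509 = 0.16483.

0.1648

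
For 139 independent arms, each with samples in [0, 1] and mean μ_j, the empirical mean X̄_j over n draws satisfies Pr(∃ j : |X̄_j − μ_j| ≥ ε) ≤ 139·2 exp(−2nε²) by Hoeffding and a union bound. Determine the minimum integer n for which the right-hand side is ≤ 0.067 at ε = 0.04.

Need 2·139·exp(−2nε²) ≤ 0.067, i.e. exp(−2nε²) ≤ 0.067/278.
So 2nε² ≥ ln(278/0.067) = 8.330684.
Hence n ≥ 8.330684/(2·0.04²) = 2603.339.
The smallest integer n is 2604.

2604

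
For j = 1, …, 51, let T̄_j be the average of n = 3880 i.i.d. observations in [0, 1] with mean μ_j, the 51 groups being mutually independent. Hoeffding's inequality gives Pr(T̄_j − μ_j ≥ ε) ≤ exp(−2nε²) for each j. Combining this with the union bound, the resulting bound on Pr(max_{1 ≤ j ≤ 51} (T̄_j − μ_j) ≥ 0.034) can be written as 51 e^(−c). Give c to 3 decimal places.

Union bound over the 51 events: Pr(max_{1 ≤ j ≤ 51} (T̄_j − μ_j) ≥ 0.034) ≤ 51·exp(−2nε²) = 51 exp(−2·3880·0.034²).
So c = 2·3880·0.034² = 8.9706.

8.971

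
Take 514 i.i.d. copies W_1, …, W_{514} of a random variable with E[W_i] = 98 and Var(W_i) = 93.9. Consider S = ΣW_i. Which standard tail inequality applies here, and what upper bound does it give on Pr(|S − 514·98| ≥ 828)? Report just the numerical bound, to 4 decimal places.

With mean and variance of each term known, Chebyshev's inequality bounds the deviation of the sum (or sample mean).
Var(S) = n·Var(W_i) = 514·93.9 = 48264.6.
Chebyshev: Pr(|S − 514·98| ≥ 828) ≤ Var(S)/828² = 48264.6/685584 = 0.0704.

0.0704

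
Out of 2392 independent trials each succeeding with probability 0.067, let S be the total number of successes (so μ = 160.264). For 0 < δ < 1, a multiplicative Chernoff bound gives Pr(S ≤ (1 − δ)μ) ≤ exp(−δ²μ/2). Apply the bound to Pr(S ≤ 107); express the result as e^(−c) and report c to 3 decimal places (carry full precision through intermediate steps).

8.851

Write 107 = (1 − δ)μ, so δ = 1 − 107/160.264 = 0.3323516…
Then the exponent is δ²μ/2 = (μ − 107)²/(2μ) = 8.851188.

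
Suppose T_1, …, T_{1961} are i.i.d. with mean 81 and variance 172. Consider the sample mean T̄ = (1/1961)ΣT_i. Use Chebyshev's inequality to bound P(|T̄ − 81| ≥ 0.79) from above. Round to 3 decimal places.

Var(T̄) = Var(T_i)/n = 172/1961 = 0.08771.
Chebyshev: P(|T̄ − 81| ≥ 0.79) ≤ Var(T̄)/(0.79)² = 172/(1961·0.79²) = 0.1405.

0.141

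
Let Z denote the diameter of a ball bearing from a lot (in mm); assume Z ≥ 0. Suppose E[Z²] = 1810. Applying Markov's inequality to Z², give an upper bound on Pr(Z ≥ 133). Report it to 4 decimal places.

Since Z ≥ 0, the event {Z ≥ 133} is the same as {Z² ≥ 17689}.
Markov's inequality applied to Z² gives Pr(Z² ≥ 17689) ≤ E[Z²]/17689 = 1810/17689 = 0.1023.

0.1023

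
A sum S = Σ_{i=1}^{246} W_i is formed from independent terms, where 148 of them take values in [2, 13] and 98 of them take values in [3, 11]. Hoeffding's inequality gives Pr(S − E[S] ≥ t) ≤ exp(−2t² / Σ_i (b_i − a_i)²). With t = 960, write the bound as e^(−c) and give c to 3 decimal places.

76.228

Σ(b_i − a_i)² = 148·11² + 98·8² = 24180.
c = 2t² / 24180 = 2·960² / 24180 = 76.2283.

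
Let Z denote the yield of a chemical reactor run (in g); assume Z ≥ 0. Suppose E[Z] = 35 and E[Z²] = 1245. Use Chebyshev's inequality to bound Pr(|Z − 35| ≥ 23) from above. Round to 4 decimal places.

Var(Z) = E[Z²] − (E[Z])² = 1245 − 1225 = 20.
Chebyshev's inequality: Pr(|Z − μ| ≥ t) ≤ Var(Z)/t² = 20/529 = 0.0378.

0.0378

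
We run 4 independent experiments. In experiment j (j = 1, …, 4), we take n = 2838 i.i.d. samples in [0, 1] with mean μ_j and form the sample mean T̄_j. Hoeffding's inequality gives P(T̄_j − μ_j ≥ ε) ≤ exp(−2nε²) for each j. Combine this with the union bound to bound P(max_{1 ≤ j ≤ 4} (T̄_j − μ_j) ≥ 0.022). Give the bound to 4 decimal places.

Per-experiment Hoeffding bound: exp(−2·2838·0.022²) = exp(−2.74718) = 0.064108.
Union bound over 4 events: 4·0.064108 = 0.25643.

0.2564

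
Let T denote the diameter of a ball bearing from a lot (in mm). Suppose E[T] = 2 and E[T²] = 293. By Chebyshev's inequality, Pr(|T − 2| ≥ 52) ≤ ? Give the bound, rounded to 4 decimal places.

Var(T) = E[T²] − (E[T])² = 293 − 4 = 289.
Chebyshev's inequality: Pr(|T − μ| ≥ t) ≤ Var(T)/t² = 289/2704 = 0.1069.

0.1069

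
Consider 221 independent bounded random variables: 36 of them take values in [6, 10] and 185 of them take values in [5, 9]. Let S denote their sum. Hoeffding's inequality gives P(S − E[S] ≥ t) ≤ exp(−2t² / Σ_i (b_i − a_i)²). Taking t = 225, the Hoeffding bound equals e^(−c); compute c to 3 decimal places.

Σ(b_i − a_i)² = 36·4² + 185·4² = 3536.
c = 2t² / 3536 = 2·225² / 3536 = 28.6340.

28.634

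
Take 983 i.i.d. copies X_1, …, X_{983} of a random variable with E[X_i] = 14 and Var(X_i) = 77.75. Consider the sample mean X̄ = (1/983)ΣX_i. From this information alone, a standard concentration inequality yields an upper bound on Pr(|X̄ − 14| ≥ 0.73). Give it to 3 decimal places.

0.148

With mean and variance of each term known, Chebyshev's inequality bounds the deviation of the sum (or sample mean).
Var(X̄) = Var(X_i)/n = 77.75/983 = 0.079095.
Chebyshev: Pr(|X̄ − 14| ≥ 0.73) ≤ Var(X̄)/(0.73)² = 77.75/(983·0.73²) = 0.1484.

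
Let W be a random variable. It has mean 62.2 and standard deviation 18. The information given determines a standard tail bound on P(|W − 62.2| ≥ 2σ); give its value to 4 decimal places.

0.2500

Mean and variance are known, so Chebyshev's inequality applies.
Chebyshev: P(|W − μ| ≥ t) ≤ Var(W)/t².
Var(W) = σ² = 18² = 324.
t = 2·18 = 36.
Bound = 324 / 1296 = 0.2500.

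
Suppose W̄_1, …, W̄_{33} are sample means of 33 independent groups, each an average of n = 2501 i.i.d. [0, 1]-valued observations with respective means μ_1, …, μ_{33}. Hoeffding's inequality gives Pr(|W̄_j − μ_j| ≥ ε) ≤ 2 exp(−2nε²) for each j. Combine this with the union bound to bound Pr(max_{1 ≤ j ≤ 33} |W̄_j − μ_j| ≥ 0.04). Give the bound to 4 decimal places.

0.0221

Per-experiment Hoeffding bound: 2·exp(−2·2501·0.04²) = 2·exp(−8.00320) = 0.00066878.
Union bound over 33 events: 33·0.00066878 = 0.02207.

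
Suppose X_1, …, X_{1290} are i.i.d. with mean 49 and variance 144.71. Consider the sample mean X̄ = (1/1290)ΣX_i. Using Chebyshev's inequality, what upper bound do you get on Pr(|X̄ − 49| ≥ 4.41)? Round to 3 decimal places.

Var(X̄) = Var(X_i)/n = 144.71/1290 = 0.11218.
Chebyshev: Pr(|X̄ − 49| ≥ 4.41) ≤ Var(X̄)/(4.41)² = 144.71/(1290·4.41²) = 0.0058.

0.006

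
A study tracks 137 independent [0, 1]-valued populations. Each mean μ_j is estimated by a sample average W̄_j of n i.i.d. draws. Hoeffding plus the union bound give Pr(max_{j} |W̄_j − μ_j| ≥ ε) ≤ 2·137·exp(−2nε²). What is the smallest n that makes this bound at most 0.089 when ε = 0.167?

145

Need 2·137·exp(−2nε²) ≤ 0.089, i.e. exp(−2nε²) ≤ 0.089/274.
So 2nε² ≥ ln(274/0.089) = 8.032247.
Hence n ≥ 8.032247/(2·0.167²) = 144.004.
The smallest integer n is 145.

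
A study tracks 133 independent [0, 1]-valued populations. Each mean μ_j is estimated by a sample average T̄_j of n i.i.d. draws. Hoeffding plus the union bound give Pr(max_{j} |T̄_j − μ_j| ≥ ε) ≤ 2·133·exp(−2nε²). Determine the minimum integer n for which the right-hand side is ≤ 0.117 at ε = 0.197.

100

Need 2·133·exp(−2nε²) ≤ 0.117, i.e. exp(−2nε²) ≤ 0.117/266.
So 2nε² ≥ ln(266/0.117) = 7.729078.
Hence n ≥ 7.729078/(2·0.197²) = 99.578.
The smallest integer n is 100.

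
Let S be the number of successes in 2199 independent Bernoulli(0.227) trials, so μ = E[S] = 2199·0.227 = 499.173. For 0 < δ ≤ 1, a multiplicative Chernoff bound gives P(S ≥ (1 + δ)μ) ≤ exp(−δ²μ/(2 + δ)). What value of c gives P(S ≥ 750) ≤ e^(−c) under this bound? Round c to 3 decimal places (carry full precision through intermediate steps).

50.365

Write 750 = (1 + δ)μ, so δ = 750/499.173 − 1 = 0.5024851…
Then the exponent is δ²μ/(2 + δ) = (750 − μ)² / (μ·(2 + δ)) = 50.364668.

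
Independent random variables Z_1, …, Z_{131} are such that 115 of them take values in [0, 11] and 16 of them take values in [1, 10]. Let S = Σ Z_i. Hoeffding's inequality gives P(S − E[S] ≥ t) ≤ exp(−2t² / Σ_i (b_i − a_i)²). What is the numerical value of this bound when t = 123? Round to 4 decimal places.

0.1368

Σ(b_i − a_i)² = 115·11² + 16·9² = 15211.
Exponent = 2·123² / 15211 = 1.98922.
Bound = exp(−1.98922) = 0.13680.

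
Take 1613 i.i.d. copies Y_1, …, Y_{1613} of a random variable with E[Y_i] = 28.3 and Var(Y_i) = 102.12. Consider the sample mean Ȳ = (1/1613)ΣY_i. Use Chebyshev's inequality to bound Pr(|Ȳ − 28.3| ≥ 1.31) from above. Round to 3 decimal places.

Var(Ȳ) = Var(Y_i)/n = 102.12/1613 = 0.063311.
Chebyshev: Pr(|Ȳ − 28.3| ≥ 1.31) ≤ Var(Ȳ)/(1.31)² = 102.12/(1613·1.31²) = 0.0369.

0.037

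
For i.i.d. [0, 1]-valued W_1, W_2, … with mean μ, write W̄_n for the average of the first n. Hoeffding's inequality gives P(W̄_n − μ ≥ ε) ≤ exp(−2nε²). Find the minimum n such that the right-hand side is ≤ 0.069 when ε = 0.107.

Require exp(−2nε²) ≤ 0.069, i.e. 2nε² ≥ ln(1/0.069) = 2.673649.
So n ≥ 2.673649 / (2·0.107²) = 116.763.
The smallest integer n is 117.

117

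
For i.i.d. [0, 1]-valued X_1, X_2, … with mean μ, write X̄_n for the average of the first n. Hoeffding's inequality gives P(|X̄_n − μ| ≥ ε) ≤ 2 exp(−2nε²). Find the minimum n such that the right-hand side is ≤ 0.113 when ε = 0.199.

37

Require 2·exp(−2nε²) ≤ 0.113, i.e. 2nε² ≥ ln(2/0.113) = 2.873515.
So n ≥ 2.873515 / (2·0.199²) = 36.281.
The smallest integer n is 37.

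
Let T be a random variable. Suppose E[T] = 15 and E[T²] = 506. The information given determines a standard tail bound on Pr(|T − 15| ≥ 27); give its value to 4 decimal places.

0.3855

The first two moments determine the variance, so Chebyshev's inequality is the sharpest standard bound available.
Var(T) = E[T²] − (E[T])² = 506 − 225 = 281.
Chebyshev's inequality: Pr(|T − μ| ≥ t) ≤ Var(T)/t² = 281/729 = 0.3855.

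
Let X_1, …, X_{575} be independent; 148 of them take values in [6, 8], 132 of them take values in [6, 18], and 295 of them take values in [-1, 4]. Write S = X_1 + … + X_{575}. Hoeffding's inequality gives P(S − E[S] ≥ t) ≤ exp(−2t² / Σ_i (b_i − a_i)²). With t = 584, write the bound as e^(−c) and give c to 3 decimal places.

Σ(b_i − a_i)² = 148·2² + 132·12² + 295·5² = 26975.
c = 2t² / 26975 = 2·584² / 26975 = 25.2868.

25.287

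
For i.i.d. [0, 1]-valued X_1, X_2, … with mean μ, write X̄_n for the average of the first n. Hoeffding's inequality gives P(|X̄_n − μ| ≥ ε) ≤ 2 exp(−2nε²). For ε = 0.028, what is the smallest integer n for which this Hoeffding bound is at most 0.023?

Require 2·exp(−2nε²) ≤ 0.023, i.e. 2nε² ≥ ln(2/0.023) = 4.465408.
So n ≥ 4.465408 / (2·0.028²) = 2847.837.
The smallest integer n is 2848.

2848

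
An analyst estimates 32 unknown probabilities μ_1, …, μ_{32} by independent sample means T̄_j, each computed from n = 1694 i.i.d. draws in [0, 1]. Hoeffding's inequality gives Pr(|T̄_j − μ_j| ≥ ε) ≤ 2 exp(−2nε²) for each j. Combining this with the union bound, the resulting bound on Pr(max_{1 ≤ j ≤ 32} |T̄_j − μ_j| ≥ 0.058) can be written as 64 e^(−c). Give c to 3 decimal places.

11.397

Union bound over the 32 events: Pr(max_{1 ≤ j ≤ 32} |T̄_j − μ_j| ≥ 0.058) ≤ 32·2·exp(−2nε²) = 64 exp(−2·1694·0.058²).
So c = 2·1694·0.058² = 11.3972.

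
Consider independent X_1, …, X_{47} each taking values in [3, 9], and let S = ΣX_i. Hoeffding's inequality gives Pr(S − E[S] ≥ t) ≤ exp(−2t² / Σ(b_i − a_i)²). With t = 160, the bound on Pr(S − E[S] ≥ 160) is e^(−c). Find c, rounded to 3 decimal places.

Σ(b_i − a_i)² = 47·(6)² = 1692.
c = 2t²/1692 = 2·160²/1692 = 30.2600.

30.260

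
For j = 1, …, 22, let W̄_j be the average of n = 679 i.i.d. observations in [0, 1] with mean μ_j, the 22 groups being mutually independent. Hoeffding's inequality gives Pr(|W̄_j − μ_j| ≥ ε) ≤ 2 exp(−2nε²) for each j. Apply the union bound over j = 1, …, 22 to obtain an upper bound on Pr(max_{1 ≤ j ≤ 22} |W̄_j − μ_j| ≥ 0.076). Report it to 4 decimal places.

0.0173

Per-experiment Hoeffding bound: 2·exp(−2·679·0.076²) = 2·exp(−7.84381) = 0.00078435.
Union bound over 22 events: 22·0.00078435 = 0.01726.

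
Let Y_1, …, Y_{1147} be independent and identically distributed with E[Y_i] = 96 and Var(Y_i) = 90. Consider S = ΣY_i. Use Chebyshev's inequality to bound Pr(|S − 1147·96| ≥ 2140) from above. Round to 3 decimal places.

0.023

Var(S) = n·Var(Y_i) = 1147·90 = 103230.
Chebyshev: Pr(|S − 1147·96| ≥ 2140) ≤ Var(S)/2140² = 103230/4579600 = 0.0225.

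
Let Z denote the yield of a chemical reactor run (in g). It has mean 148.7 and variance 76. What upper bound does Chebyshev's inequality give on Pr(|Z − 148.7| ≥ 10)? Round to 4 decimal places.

Chebyshev: Pr(|Z − μ| ≥ t) ≤ Var(Z)/t².
Bound = 76 / 100 = 0.7600.

0.7600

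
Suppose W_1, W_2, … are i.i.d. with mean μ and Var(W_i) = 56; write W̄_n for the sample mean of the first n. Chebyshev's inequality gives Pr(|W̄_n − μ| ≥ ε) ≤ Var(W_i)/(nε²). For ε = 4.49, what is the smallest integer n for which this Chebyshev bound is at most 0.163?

Require 56/(n·4.49²) ≤ 0.163, i.e. n ≥ 56/(0.163·4.49²) = 17.041.
The smallest integer n is 18.

18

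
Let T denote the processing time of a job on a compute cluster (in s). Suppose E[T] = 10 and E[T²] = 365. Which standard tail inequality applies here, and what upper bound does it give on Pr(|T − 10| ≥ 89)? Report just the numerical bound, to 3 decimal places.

The first two moments determine the variance, so Chebyshev's inequality is the sharpest standard bound available.
Var(T) = E[T²] − (E[T])² = 365 − 100 = 265.
Chebyshev's inequality: Pr(|T − μ| ≥ t) ≤ Var(T)/t² = 265/7921 = 0.0335.

0.033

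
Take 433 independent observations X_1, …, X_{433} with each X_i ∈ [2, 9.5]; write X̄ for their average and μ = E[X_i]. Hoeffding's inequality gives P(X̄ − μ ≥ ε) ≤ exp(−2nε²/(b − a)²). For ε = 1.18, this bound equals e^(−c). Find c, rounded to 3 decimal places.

c = 2nε²/(b − a)² = 2·433·1.18² / 7.5² = 21.4368.

21.437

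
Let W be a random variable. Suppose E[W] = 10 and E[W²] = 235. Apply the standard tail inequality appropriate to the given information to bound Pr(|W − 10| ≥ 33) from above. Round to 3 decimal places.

The first two moments determine the variance, so Chebyshev's inequality is the sharpest standard bound available.
Var(W) = E[W²] − (E[W])² = 235 − 100 = 135.
Chebyshev's inequality: Pr(|W − μ| ≥ t) ≤ Var(W)/t² = 135/1089 = 0.1240.

0.124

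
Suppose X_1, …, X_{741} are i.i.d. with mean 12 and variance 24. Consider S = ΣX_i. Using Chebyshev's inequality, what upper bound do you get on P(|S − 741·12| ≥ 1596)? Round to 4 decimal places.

0.0070

Var(S) = n·Var(X_i) = 741·24 = 17784.
Chebyshev: P(|S − 741·12| ≥ 1596) ≤ Var(S)/1596² = 17784/2547216 = 0.0070.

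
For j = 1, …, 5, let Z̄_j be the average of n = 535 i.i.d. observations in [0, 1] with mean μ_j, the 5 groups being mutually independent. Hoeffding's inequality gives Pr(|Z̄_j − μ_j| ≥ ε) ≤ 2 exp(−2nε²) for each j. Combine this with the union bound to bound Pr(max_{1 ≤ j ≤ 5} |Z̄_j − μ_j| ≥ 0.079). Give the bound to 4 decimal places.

0.0126

Per-experiment Hoeffding bound: 2·exp(−2·535·0.079²) = 2·exp(−6.67787) = 0.0025169.
Union bound over 5 events: 5·0.0025169 = 0.01258.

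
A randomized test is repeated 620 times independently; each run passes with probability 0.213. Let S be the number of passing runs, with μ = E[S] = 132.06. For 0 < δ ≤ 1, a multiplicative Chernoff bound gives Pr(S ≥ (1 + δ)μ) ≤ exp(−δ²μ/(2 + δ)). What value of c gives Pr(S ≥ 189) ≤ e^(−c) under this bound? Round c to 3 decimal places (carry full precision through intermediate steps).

Write 189 = (1 + δ)μ, so δ = 189/132.06 − 1 = 0.4311677…
Then the exponent is δ²μ/(2 + δ) = (189 − μ)² / (μ·(2 + δ)) = 10.098311.

10.098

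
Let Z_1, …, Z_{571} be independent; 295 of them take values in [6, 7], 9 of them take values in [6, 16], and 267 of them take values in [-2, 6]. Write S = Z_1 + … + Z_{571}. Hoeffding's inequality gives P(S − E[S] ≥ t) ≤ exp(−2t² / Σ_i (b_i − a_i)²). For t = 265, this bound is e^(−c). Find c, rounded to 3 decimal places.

7.682

Σ(b_i − a_i)² = 295·1² + 9·10² + 267·8² = 18283.
c = 2t² / 18283 = 2·265² / 18283 = 7.6820.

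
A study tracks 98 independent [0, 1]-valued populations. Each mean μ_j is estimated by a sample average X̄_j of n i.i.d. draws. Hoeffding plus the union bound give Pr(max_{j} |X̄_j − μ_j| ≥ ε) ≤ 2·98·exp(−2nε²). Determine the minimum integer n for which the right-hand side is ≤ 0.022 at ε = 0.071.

903

Need 2·98·exp(−2nε²) ≤ 0.022, i.e. exp(−2nε²) ≤ 0.022/196.
So 2nε² ≥ ln(196/0.022) = 9.094827.
Hence n ≥ 9.094827/(2·0.071²) = 902.086.
The smallest integer n is 903.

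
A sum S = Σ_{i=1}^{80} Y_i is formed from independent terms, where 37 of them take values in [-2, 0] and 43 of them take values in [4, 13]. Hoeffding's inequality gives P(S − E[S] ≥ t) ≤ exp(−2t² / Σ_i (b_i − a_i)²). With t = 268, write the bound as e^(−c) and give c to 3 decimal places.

Σ(b_i − a_i)² = 37·2² + 43·9² = 3631.
c = 2t² / 3631 = 2·268² / 3631 = 39.5616.

39.562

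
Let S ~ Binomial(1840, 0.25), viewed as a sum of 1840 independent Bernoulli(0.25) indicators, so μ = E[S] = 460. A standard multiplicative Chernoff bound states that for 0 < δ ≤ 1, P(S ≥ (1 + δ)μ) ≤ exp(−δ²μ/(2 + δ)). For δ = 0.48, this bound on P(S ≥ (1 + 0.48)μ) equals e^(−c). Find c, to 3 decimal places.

42.735

c = δ²μ/(2 + δ) = 0.48²·460/(2 + 0.48) = 42.7355.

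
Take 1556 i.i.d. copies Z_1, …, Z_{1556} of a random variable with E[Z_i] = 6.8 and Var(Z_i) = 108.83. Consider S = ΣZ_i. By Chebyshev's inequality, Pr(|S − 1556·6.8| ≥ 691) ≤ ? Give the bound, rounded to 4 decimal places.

0.3547

Var(S) = n·Var(Z_i) = 1556·108.83 = 169339.48.
Chebyshev: Pr(|S − 1556·6.8| ≥ 691) ≤ Var(S)/691² = 169339.48/477481 = 0.3547.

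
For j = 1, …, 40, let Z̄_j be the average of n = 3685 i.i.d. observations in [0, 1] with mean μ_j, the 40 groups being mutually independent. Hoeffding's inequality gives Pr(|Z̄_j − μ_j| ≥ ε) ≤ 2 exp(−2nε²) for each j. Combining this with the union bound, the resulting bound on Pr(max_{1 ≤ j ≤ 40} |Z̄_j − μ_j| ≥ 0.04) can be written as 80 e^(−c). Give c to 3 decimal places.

Union bound over the 40 events: Pr(max_{1 ≤ j ≤ 40} |Z̄_j − μ_j| ≥ 0.04) ≤ 40·2·exp(−2nε²) = 80 exp(−2·3685·0.04²).
So c = 2·3685·0.04² = 11.7920.

11.792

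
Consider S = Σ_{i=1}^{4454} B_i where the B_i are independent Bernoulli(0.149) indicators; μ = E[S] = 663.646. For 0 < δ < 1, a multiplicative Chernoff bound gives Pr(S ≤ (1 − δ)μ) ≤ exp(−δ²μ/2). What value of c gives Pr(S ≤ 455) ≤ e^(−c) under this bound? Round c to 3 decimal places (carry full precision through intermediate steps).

32.798

Write 455 = (1 − δ)μ, so δ = 1 − 455/663.646 = 0.3143935…
Then the exponent is δ²μ/2 = (μ − 455)²/(2μ) = 32.798475.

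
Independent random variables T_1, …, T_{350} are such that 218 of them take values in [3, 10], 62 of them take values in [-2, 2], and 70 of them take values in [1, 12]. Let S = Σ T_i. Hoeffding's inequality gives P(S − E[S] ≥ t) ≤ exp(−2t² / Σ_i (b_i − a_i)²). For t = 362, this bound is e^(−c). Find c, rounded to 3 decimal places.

13.011

Σ(b_i − a_i)² = 218·7² + 62·4² + 70·11² = 20144.
c = 2t² / 20144 = 2·362² / 20144 = 13.0107.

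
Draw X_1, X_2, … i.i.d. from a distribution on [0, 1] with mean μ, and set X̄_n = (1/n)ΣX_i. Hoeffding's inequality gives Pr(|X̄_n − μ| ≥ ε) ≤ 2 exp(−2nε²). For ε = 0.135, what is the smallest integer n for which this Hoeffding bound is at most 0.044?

Require 2·exp(−2nε²) ≤ 0.044, i.e. 2nε² ≥ ln(2/0.044) = 3.816713.
So n ≥ 3.816713 / (2·0.135²) = 104.711.
The smallest integer n is 105.

105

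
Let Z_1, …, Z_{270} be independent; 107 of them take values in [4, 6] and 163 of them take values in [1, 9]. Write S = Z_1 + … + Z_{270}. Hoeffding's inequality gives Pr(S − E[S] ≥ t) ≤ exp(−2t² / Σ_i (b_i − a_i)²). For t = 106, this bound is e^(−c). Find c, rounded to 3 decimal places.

2.069

Σ(b_i − a_i)² = 107·2² + 163·8² = 10860.
c = 2t² / 10860 = 2·106² / 10860 = 2.0692.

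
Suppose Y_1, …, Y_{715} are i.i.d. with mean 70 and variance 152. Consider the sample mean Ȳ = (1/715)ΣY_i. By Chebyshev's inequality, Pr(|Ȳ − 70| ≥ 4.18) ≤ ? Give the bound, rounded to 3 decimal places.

0.012

Var(Ȳ) = Var(Y_i)/n = 152/715 = 0.21259.
Chebyshev: Pr(|Ȳ − 70| ≥ 4.18) ≤ Var(Ȳ)/(4.18)² = 152/(715·4.18²) = 0.0122.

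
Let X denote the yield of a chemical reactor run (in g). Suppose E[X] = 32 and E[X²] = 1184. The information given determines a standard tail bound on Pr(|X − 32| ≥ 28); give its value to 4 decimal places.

The first two moments determine the variance, so Chebyshev's inequality is the sharpest standard bound available.
Var(X) = E[X²] − (E[X])² = 1184 − 1024 = 160.
Chebyshev's inequality: Pr(|X − μ| ≥ t) ≤ Var(X)/t² = 160/784 = 0.2041.

0.2041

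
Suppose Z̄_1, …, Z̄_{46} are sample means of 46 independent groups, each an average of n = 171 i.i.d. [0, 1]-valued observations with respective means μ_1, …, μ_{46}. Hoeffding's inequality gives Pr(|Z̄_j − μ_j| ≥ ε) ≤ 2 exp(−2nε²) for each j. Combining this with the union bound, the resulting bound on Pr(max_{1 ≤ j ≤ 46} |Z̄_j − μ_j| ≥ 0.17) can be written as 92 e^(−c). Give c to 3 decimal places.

9.884

Union bound over the 46 events: Pr(max_{1 ≤ j ≤ 46} |Z̄_j − μ_j| ≥ 0.17) ≤ 46·2·exp(−2nε²) = 92 exp(−2·171·0.17²).
So c = 2·171·0.17² = 9.8838.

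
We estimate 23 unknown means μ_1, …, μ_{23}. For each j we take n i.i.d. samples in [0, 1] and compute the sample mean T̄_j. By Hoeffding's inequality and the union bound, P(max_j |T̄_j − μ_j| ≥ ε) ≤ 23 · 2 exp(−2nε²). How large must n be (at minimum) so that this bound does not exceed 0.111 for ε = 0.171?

Need 2·23·exp(−2nε²) ≤ 0.111, i.e. exp(−2nε²) ≤ 0.111/46.
So 2nε² ≥ ln(46/0.111) = 6.026866.
Hence n ≥ 6.026866/(2·0.171²) = 103.055.
The smallest integer n is 104.

104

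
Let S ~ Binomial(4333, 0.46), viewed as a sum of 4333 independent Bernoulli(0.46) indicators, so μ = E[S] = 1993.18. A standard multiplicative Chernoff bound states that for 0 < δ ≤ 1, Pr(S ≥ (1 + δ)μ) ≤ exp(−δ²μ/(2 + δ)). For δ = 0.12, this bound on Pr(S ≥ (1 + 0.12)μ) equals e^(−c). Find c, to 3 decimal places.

c = δ²μ/(2 + δ) = 0.12²·1993.18/(2 + 0.12) = 13.5386.

13.539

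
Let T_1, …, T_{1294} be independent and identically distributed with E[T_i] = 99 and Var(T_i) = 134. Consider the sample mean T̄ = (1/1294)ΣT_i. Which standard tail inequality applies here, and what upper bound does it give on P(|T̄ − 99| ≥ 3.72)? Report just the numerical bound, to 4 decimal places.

With mean and variance of each term known, Chebyshev's inequality bounds the deviation of the sum (or sample mean).
Var(T̄) = Var(T_i)/n = 134/1294 = 0.10355.
Chebyshev: P(|T̄ − 99| ≥ 3.72) ≤ Var(T̄)/(3.72)² = 134/(1294·3.72²) = 0.0075.

0.0075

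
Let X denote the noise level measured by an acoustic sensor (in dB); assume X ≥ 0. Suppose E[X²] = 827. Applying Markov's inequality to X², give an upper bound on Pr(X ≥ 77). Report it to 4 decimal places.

0.1395

Since X ≥ 0, the event {X ≥ 77} is the same as {X² ≥ 5929}.
Markov's inequality applied to X² gives Pr(X² ≥ 5929) ≤ E[X²]/5929 = 827/5929 = 0.1395.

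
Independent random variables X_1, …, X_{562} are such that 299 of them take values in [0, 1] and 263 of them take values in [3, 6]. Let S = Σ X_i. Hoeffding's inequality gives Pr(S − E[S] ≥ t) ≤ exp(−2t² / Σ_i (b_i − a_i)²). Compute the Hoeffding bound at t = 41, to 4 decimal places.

0.2834

Σ(b_i − a_i)² = 299·1² + 263·3² = 2666.
Exponent = 2·41² / 2666 = 1.26107.
Bound = exp(−1.26107) = 0.28335.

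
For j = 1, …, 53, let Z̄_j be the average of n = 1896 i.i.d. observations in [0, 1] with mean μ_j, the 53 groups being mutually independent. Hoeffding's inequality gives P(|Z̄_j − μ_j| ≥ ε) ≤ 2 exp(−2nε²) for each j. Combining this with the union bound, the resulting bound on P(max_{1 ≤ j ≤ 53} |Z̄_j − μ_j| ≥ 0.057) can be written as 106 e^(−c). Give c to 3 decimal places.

Union bound over the 53 events: P(max_{1 ≤ j ≤ 53} |Z̄_j − μ_j| ≥ 0.057) ≤ 53·2·exp(−2nε²) = 106 exp(−2·1896·0.057²).
So c = 2·1896·0.057² = 12.3202.

12.320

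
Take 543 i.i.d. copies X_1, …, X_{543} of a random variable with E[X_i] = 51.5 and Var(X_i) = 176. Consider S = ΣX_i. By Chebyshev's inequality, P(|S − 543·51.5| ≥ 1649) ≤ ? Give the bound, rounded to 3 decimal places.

Var(S) = n·Var(X_i) = 543·176 = 95568.
Chebyshev: P(|S − 543·51.5| ≥ 1649) ≤ Var(S)/1649² = 95568/2719201 = 0.0351.

0.035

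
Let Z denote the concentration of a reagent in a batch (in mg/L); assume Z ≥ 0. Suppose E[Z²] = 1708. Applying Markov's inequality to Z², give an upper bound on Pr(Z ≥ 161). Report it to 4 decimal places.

0.0659

Since Z ≥ 0, the event {Z ≥ 161} is the same as {Z² ≥ 25921}.
Markov's inequality applied to Z² gives Pr(Z² ≥ 25921) ≤ E[Z²]/25921 = 1708/25921 = 0.0659.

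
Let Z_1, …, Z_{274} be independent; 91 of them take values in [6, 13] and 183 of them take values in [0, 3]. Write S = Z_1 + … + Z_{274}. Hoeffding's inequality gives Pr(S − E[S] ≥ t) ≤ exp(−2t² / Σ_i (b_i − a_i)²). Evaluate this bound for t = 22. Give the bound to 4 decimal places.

Σ(b_i − a_i)² = 91·7² + 183·3² = 6106.
Exponent = 2·22² / 6106 = 0.15853.
Bound = exp(−0.15853) = 0.85340.

0.8534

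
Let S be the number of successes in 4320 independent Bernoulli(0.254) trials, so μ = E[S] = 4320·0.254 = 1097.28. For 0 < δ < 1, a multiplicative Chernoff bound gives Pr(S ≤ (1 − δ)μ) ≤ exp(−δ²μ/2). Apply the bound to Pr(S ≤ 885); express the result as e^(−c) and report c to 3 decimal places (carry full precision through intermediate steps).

20.534

Write 885 = (1 − δ)μ, so δ = 1 − 885/1097.28 = 0.1934602…
Then the exponent is δ²μ/2 = (μ − 885)²/(2μ) = 20.533865.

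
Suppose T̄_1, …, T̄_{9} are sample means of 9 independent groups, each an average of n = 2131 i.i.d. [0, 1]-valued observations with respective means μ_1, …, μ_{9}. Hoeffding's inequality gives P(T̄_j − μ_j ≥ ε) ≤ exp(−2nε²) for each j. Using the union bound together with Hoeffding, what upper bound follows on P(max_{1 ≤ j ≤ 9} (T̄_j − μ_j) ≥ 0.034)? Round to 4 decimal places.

Per-experiment Hoeffding bound: exp(−2·2131·0.034²) = exp(−4.92687) = 0.0072491.
Union bound over 9 events: 9·0.0072491 = 0.06524.

0.0652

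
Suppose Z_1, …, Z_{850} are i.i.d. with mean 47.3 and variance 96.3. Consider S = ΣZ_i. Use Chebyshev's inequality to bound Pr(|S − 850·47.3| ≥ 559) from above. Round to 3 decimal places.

Var(S) = n·Var(Z_i) = 850·96.3 = 81855.
Chebyshev: Pr(|S − 850·47.3| ≥ 559) ≤ Var(S)/559² = 81855/312481 = 0.2620.

0.262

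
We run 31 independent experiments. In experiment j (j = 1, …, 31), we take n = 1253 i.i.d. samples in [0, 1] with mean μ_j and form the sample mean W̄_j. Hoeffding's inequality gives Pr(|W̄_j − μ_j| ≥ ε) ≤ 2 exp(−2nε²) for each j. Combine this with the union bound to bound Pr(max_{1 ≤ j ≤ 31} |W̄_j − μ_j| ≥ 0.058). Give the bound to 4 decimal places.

0.0135

Per-experiment Hoeffding bound: 2·exp(−2·1253·0.058²) = 2·exp(−8.43018) = 0.00043636.
Union bound over 31 events: 31·0.00043636 = 0.01353.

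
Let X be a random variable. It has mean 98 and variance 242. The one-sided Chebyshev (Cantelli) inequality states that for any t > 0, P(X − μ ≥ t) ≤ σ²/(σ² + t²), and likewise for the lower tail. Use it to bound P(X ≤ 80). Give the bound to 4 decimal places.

0.4276

Here σ² = 242 and t = 18, so σ² + t² = 566.
Cantelli's bound: 242/566 = 0.4276.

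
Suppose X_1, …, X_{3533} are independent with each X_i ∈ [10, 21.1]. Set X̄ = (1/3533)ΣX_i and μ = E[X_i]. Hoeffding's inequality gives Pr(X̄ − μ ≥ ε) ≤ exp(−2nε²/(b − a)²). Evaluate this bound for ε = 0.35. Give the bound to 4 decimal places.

Exponent: 2nε²/(b − a)² = 2·3533·0.35² / 11.1² = 7.02528.
Bound = exp(−7.02528) = 0.00089.

0.0009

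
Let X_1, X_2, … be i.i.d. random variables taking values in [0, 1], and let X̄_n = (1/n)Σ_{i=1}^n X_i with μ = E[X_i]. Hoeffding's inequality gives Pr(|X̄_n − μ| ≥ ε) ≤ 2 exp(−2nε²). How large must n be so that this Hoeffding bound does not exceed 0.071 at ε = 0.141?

84

Require 2·exp(−2nε²) ≤ 0.071, i.e. 2nε² ≥ ln(2/0.071) = 3.338223.
So n ≥ 3.338223 / (2·0.141²) = 83.955.
The smallest integer n is 84.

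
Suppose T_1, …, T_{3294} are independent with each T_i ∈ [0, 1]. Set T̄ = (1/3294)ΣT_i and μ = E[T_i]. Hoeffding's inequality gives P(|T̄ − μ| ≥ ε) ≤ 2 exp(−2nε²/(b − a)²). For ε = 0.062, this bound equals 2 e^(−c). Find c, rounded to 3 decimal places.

25.324

c = 2nε²/(b − a)² = 2·3294·0.062² / 1² = 25.3243.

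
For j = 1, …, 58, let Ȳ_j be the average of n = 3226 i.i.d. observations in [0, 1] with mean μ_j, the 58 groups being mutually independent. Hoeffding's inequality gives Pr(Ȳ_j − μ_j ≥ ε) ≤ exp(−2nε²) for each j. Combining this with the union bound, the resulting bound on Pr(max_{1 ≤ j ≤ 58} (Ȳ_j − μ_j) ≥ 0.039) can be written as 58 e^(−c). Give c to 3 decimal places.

9.813

Union bound over the 58 events: Pr(max_{1 ≤ j ≤ 58} (Ȳ_j − μ_j) ≥ 0.039) ≤ 58·exp(−2nε²) = 58 exp(−2·3226·0.039²).
So c = 2·3226·0.039² = 9.8135.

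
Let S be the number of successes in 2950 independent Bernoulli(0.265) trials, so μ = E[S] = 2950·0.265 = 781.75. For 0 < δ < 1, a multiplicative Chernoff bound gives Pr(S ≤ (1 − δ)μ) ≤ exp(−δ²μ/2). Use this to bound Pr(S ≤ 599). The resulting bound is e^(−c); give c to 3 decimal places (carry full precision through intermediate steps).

Write 599 = (1 − δ)μ, so δ = 1 − 599/781.75 = 0.2337704…
Then the exponent is δ²μ/2 = (μ − 599)²/(2μ) = 21.360769.

21.361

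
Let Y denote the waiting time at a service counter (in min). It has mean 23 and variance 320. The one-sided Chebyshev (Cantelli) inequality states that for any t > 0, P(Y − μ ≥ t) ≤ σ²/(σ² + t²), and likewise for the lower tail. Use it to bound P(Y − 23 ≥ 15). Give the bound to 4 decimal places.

0.5872

Here σ² = 320 and t = 15, so σ² + t² = 545.
Cantelli's bound: 320/545 = 0.5872.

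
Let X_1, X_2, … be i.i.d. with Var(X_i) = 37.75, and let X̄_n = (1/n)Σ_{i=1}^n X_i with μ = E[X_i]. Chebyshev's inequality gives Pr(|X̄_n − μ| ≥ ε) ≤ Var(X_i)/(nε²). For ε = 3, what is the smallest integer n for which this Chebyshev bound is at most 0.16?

27

Require 37.75/(n·3²) ≤ 0.16, i.e. n ≥ 37.75/(0.16·3²) = 26.215.
The smallest integer n is 27.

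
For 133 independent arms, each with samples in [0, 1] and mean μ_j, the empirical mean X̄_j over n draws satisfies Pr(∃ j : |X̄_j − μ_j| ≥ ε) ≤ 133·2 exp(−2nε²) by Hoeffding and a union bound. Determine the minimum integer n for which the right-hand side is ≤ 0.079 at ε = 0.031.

4226

Need 2·133·exp(−2nε²) ≤ 0.079, i.e. exp(−2nε²) ≤ 0.079/266.
So 2nε² ≥ ln(266/0.079) = 8.121804.
Hence n ≥ 8.121804/(2·0.031²) = 4225.704.
The smallest integer n is 4226.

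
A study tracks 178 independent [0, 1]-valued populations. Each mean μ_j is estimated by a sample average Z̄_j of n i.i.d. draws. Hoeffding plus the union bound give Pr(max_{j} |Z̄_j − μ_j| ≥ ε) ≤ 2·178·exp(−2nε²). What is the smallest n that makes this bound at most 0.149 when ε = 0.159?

Need 2·178·exp(−2nε²) ≤ 0.149, i.e. exp(−2nε²) ≤ 0.149/356.
So 2nε² ≥ ln(356/0.149) = 7.778740.
Hence n ≥ 7.778740/(2·0.159²) = 153.846.
The smallest integer n is 154.

154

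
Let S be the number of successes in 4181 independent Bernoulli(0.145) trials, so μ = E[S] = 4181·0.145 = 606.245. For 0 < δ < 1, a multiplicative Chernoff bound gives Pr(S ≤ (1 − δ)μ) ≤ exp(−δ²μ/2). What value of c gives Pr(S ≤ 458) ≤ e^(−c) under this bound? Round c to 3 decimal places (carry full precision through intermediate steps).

18.125

Write 458 = (1 − δ)μ, so δ = 1 − 458/606.245 = 0.2445299…
Then the exponent is δ²μ/2 = (μ − 458)²/(2μ) = 18.125164.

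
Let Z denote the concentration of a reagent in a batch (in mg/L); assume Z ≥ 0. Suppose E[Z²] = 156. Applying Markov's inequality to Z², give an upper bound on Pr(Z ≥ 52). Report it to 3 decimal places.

0.058

Since Z ≥ 0, the event {Z ≥ 52} is the same as {Z² ≥ 2704}.
Markov's inequality applied to Z² gives Pr(Z² ≥ 2704) ≤ E[Z²]/2704 = 156/2704 = 0.0577.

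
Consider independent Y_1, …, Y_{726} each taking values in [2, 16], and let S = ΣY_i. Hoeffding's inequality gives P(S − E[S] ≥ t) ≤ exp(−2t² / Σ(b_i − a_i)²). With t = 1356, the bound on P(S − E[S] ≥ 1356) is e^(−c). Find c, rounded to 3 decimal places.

Σ(b_i − a_i)² = 726·(14)² = 142296.
c = 2t²/142296 = 2·1356²/142296 = 25.8438.

25.844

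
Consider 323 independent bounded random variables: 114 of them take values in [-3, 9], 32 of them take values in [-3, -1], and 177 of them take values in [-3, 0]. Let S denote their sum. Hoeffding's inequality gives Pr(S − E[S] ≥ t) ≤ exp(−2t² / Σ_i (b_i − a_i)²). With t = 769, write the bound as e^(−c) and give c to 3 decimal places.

65.210

Σ(b_i − a_i)² = 114·12² + 32·2² + 177·3² = 18137.
c = 2t² / 18137 = 2·769² / 18137 = 65.2105.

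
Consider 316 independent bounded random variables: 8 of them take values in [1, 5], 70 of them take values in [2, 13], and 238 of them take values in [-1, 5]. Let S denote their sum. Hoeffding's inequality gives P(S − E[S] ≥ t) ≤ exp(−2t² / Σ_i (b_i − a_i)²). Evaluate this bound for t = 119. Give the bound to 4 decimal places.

0.1921

Σ(b_i − a_i)² = 8·4² + 70·11² + 238·6² = 17166.
Exponent = 2·119² / 17166 = 1.64989.
Bound = exp(−1.64989) = 0.19207.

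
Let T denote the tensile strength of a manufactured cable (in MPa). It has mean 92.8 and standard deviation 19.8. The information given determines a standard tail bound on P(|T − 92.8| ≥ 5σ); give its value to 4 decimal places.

0.0400

Mean and variance are known, so Chebyshev's inequality applies.
Chebyshev: P(|T − μ| ≥ t) ≤ Var(T)/t².
Var(T) = σ² = 19.8² = 392.04.
t = 5·19.8 = 99.
Bound = 392.04 / 9801 = 0.0400.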